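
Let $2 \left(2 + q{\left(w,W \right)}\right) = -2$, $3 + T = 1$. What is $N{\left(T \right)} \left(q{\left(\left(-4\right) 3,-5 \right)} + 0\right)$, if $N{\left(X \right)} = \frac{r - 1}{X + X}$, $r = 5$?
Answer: $3$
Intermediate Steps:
$T = -2$ ($T = -3 + 1 = -2$)
$q{\left(w,W \right)} = -3$ ($q{\left(w,W \right)} = -2 + \frac{1}{2} \left(-2\right) = -2 - 1 = -3$)
$N{\left(X \right)} = \frac{2}{X}$ ($N{\left(X \right)} = \frac{5 - 1}{X + X} = \frac{4}{2 X} = 4 \frac{1}{2 X} = \frac{2}{X}$)
$N{\left(T \right)} \left(q{\left(\left(-4\right) 3,-5 \right)} + 0\right) = \frac{2}{-2} \left(-3 + 0\right) = 2 \left(- \frac{1}{2}\right) \left(-3\right) = \left(-1\right) \left(-3\right) = 3$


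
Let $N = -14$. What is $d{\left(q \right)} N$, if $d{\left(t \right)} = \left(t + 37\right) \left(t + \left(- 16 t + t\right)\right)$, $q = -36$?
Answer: $-7056$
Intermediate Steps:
$d{\left(t \right)} = - 14 t \left(37 + t\right)$ ($d{\left(t \right)} = \left(37 + t\right) \left(t - 15 t\right) = \left(37 + t\right) \left(- 14 t\right) = - 14 t \left(37 + t\right)$)
$d{\left(q \right)} N = \left(-14\right) \left(-36\right) \left(37 - 36\right) \left(-14\right) = \left(-14\right) \left(-36\right) 1 \left(-14\right) = 504 \left(-14\right) = -7056$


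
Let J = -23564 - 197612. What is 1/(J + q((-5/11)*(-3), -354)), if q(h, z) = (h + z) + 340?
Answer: -11/2433075 ≈ -4.5210e-6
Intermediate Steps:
q(h, z) = 340 + h + z
J = -221176
1/(J + q((-5/11)*(-3), -354)) = 1/(-221176 + (340 + (-5/11)*(-3) - 354)) = 1/(-221176 + (340 + ((1/11)*(-5))*(-3) - 354)) = 1/(-221176 + (340 - 5/11*(-3) - 354)) = 1/(-221176 + (340 + 15/11 - 354)) = 1/(-221176 - 139/11) = 1/(-2433075/11) = -11/2433075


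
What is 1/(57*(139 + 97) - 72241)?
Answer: -1/58789 ≈ -1.7010e-5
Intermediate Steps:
1/(57*(139 + 97) - 72241) = 1/(57*236 - 72241) = 1/(13452 - 72241) = 1/(-58789) = -1/58789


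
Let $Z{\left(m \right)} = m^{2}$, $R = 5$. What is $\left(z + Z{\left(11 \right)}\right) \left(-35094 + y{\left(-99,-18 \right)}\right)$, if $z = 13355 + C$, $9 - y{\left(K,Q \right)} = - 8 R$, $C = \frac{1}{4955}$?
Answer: $- \frac{468016029229}{991} \approx -4.7227 \cdot 10^{8}$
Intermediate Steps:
$C = \frac{1}{4955} \approx 0.00020182$
$y{\left(K,Q \right)} = 49$ ($y{\left(K,Q \right)} = 9 - \left(-8\right) 5 = 9 - -40 = 9 + 40 = 49$)
$z = \frac{66174026}{4955}$ ($z = 13355 + \frac{1}{4955} = \frac{66174026}{4955} \approx 13355.0$)
$\left(z + Z{\left(11 \right)}\right) \left(-35094 + y{\left(-99,-18 \right)}\right) = \left(\frac{66174026}{4955} + 11^{2}\right) \left(-35094 + 49\right) = \left(\frac{66174026}{4955} + 121\right) \left(-35045\right) = \frac{66773581}{4955} \left(-35045\right) = - \frac{468016029229}{991}$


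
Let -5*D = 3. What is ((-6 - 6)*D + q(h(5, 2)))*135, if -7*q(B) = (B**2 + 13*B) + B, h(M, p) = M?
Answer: -6021/7 ≈ -860.14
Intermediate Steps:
q(B) = -2*B - B**2/7 (q(B) = -((B**2 + 13*B) + B)/7 = -(B**2 + 14*B)/7 = -2*B - B**2/7)
D = -3/5 (D = -1/5*3 = -3/5 ≈ -0.60000)
((-6 - 6)*D + q(h(5, 2)))*135 = ((-6 - 6)*(-3/5) - 1/7*5*(14 + 5))*135 = (-12*(-3/5) - 1/7*5*19)*135 = (36/5 - 95/7)*135 = -223/35*135 = -6021/7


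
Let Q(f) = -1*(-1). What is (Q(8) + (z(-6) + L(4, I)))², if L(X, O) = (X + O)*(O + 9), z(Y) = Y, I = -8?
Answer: 81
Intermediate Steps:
Q(f) = 1
L(X, O) = (9 + O)*(O + X) (L(X, O) = (O + X)*(9 + O) = (9 + O)*(O + X))
(Q(8) + (z(-6) + L(4, I)))² = (1 + (-6 + ((-8)² + 9*(-8) + 9*4 - 8*4)))² = (1 + (-6 + (64 - 72 + 36 - 32)))² = (1 + (-6 - 4))² = (1 - 10)² = (-9)² = 81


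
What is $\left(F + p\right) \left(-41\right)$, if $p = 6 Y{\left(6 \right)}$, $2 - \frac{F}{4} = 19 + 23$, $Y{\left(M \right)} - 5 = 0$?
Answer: $5330$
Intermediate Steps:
$Y{\left(M \right)} = 5$ ($Y{\left(M \right)} = 5 + 0 = 5$)
$F = -160$ ($F = 8 - 4 \left(19 + 23\right) = 8 - 168 = -160$)
$p = 30$ ($p = 6 \cdot 5 = 30$)
$\left(F + p\right) \left(-41\right) = \left(-160 + 30\right) \left(-41\right) = \left(-130\right) \left(-41\right) = 5330$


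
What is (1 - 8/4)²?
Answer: 1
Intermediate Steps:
(1 - 8/4)² = (1 - 8*¼)² = (1 - 2)² = (-1)² = 1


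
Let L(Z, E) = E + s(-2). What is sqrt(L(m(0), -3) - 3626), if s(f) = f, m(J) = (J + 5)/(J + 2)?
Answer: I*sqrt(3631) ≈ 60.258*I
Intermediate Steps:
m(J) = (5 + J)/(2 + J)
L(Z, E) = -2 + E (L(Z, E) = E - 2 = -2 + E)
sqrt(L(m(0), -3) - 3626) = sqrt((-2 - 3) - 3626) = sqrt(-5 - 3626) = sqrt(-3631) = I*sqrt(3631)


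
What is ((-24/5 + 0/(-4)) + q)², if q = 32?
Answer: 18496/25 ≈ 739.84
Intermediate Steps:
((-24/5 + 0/(-4)) + q)² = ((-24/5 + 0/(-4)) + 32)² = ((-24*⅕ + 0*(-¼)) + 32)² = ((-24/5 + 0) + 32)² = (-24/5 + 32)² = (136/5)² = 18496/25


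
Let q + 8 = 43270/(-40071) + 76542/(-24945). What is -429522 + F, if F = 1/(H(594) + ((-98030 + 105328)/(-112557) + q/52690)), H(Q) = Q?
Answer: -28005602266905842176050983/65201787979859442864 ≈ -4.2952e+5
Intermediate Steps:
q = -4047684464/333190365 (q = -8 + (43270/(-40071) + 76542/(-24945)) = -8 + (43270*(-1/40071) + 76542*(-1/24945)) = -8 + (-43270/40071 - 25514/8315) = -8 - 1382161544/333190365 = -4047684464/333190365 ≈ -12.148)
F = 109779345441780025/65201787979859442864 (F = 1/(594 + ((-98030 + 105328)/(-112557) - 4047684464/333190365/52690)) = 1/(594 + (7298*(-1/112557) - 4047684464/333190365*1/52690)) = 1/(594 + (-7298/112557 - 2023842232/8777900165925)) = 1/(594 - 7143212557891986/109779345441780025) = 1/(65201787979859442864/109779345441780025) = 109779345441780025/65201787979859442864 ≈ 0.0016837)
-429522 + F = -429522 + 109779345441780025/65201787979859442864 = -28005602266905842176050983/65201787979859442864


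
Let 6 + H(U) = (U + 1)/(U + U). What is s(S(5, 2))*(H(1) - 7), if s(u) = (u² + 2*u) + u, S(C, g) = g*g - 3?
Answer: -48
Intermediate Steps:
S(C, g) = -3 + g² (S(C, g) = g² - 3 = -3 + g²)
s(u) = u² + 3*u
H(U) = -6 + (1 + U)/(2*U) (H(U) = -6 + (U + 1)/(U + U) = -6 + (1 + U)/((2*U)) = -6 + (1 + U)*(1/(2*U)) = -6 + (1 + U)/(2*U))
s(S(5, 2))*(H(1) - 7) = ((-3 + 2²)*(3 + (-3 + 2²)))*((½)*(1 - 11*1)/1 - 7) = ((-3 + 4)*(3 + (-3 + 4)))*((½)*1*(1 - 11) - 7) = (1*(3 + 1))*((½)*1*(-10) - 7) = (1*4)*(-5 - 7) = 4*(-12) = -48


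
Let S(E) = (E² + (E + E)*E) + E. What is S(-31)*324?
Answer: 924048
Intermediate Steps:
S(E) = E + 3*E² (S(E) = (E² + (2*E)*E) + E = (E² + 2*E²) + E = 3*E² + E = E + 3*E²)
S(-31)*324 = -31*(1 + 3*(-31))*324 = -31*(1 - 93)*324 = -31*(-92)*324 = 2852*324 = 924048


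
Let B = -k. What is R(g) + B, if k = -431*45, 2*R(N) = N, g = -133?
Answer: 38657/2 ≈ 19329.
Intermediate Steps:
R(N) = N/2
k = -19395
B = 19395 (B = -1*(-19395) = 19395)
R(g) + B = (½)*(-133) + 19395 = -133/2 + 19395 = 38657/2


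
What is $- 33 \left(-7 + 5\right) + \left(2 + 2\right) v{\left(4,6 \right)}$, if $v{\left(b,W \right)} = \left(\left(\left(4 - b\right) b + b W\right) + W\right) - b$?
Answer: $170$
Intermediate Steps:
$v{\left(b,W \right)} = W - b + W b + b \left(4 - b\right)$ ($v{\left(b,W \right)} = \left(\left(b \left(4 - b\right) + W b\right) + W\right) - b = \left(\left(W b + b \left(4 - b\right)\right) + W\right) - b = \left(W + W b + b \left(4 - b\right)\right) - b = W - b + W b + b \left(4 - b\right)$)
$- 33 \left(-7 + 5\right) + \left(2 + 2\right) v{\left(4,6 \right)} = - 33 \left(-7 + 5\right) + \left(2 + 2\right) \left(6 - 4^{2} + 3 \cdot 4 + 6 \cdot 4\right) = \left(-33\right) \left(-2\right) + 4 \left(6 - 16 + 12 + 24\right) = 66 + 4 \left(6 - 16 + 12 + 24\right) = 66 + 4 \cdot 26 = 66 + 104 = 170$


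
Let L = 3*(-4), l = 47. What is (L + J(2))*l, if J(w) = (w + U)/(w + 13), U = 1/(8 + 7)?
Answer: -125443/225 ≈ -557.52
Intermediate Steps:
U = 1/15 ≈ 0.066667
L = -12
J(w) = (1/15 + w)/(13 + w) (J(w) = (w + 1/15)/(w + 13) = (1/15 + w)/(13 + w))
(L + J(2))*l = (-12 + (1/15 + 2)/(13 + 2))*47 = (-12 + (31/15)/15)*47 = (-12 + (1/15)*(31/15))*47 = (-12 + 31/225)*47 = -2669/225*47 = -125443/225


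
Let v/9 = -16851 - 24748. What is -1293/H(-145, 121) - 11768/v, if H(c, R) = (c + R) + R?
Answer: -482946067/36315927 ≈ -13.298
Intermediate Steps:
v = -374391 (v = 9*(-16851 - 24748) = 9*(-41599) = -374391)
H(c, R) = c + 2*R (H(c, R) = (R + c) + R = c + 2*R)
-1293/H(-145, 121) - 11768/v = -1293/(-145 + 2*121) - 11768/(-374391) = -1293/(-145 + 242) - 11768*(-1/374391) = -1293/97 + 11768/374391 = -482946067/36315927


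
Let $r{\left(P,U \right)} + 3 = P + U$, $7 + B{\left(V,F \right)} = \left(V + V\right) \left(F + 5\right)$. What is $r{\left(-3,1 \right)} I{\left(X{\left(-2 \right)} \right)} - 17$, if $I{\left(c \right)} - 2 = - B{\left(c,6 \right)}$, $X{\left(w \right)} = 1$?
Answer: $48$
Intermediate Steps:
$B{\left(V,F \right)} = -7 + 2 V \left(5 + F\right)$ ($B{\left(V,F \right)} = -7 + \left(V + V\right) \left(F + 5\right) = -7 + 2 V \left(5 + F\right)$)
$I{\left(c \right)} = 9 - 22 c$ ($I{\left(c \right)} = 2 - \left(-7 + 10 c + 2 \cdot 6 c\right) = 2 - \left(-7 + 10 c + 12 c\right) = 2 - \left(-7 + 22 c\right) = 9 - 22 c$)
$r{\left(P,U \right)} = -3 + P + U$ ($r{\left(P,U \right)} = -3 + \left(P + U\right) = -3 + P + U$)
$r{\left(-3,1 \right)} I{\left(X{\left(-2 \right)} \right)} - 17 = \left(-3 - 3 + 1\right) \left(9 - 22\right) - 17 = - 5 \left(9 - 22\right) - 17 = \left(-5\right) \left(-13\right) - 17 = 65 - 17 = 48$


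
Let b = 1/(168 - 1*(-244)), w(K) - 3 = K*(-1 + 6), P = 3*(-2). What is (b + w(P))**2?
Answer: 123721129/169744 ≈ 728.87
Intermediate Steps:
P = -6
w(K) = 3 + 5*K (w(K) = 3 + K*(-1 + 6) = 3 + K*5 = 3 + 5*K)
b = 1/412 (b = 1/(168 + 244) = 1/412 ≈ 0.0024272)
(b + w(P))**2 = (1/412 + (3 + 5*(-6)))**2 = (1/412 + (3 - 30))**2 = (1/412 - 27)**2 = (-11123/412)**2 = 123721129/169744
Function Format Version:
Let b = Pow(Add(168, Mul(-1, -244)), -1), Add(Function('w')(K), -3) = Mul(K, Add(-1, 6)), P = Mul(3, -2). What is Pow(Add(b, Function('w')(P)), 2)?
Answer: Rational(123721129, 169744) ≈ 728.87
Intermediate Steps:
P = -6
Function('w')(K) = Add(3, Mul(5, K)) (Function('w')(K) = Add(3, Mul(K, Add(-1, 6))) = Add(3, Mul(K, 5)) = Add(3, Mul(5, K)))
b = Rational(1, 412) (b = Pow(Add(168, 244), -1) = Pow(412, -1) = Rational(1, 412) ≈ 0.0024272)
Pow(Add(b, Function('w')(P)), 2) = Pow(Add(Rational(1, 412), Add(3, Mul(5, -6))), 2) = Pow(Add(Rational(1, 412), Add(3, -30)), 2) = Pow(Add(Rational(1, 412), -27), 2) = Pow(Rational(-11123, 412), 2) = Rational(123721129, 169744)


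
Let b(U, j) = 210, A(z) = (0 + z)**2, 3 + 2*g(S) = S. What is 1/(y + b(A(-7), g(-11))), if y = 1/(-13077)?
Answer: 13077/2746169 ≈ 0.0047619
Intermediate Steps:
g(S) = -3/2 + S/2
A(z) = z**2
y = -1/13077 ≈ -7.6470e-5
1/(y + b(A(-7), g(-11))) = 1/(-1/13077 + 210) = 1/(2746169/13077) = 13077/2746169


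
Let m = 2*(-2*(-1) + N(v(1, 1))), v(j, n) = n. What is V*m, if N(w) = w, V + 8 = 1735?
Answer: 10362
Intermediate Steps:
V = 1727 (V = -8 + 1735 = 1727)
m = 6 (m = 2*(-2*(-1) + 1) = 2*(2 + 1) = 2*3 = 6)
V*m = 1727*6 = 10362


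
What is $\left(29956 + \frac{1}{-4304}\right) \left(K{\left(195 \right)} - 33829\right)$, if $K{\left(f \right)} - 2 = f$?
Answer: $- \frac{271012169546}{269} \approx -1.0075 \cdot 10^{9}$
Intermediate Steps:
$K{\left(f \right)} = 2 + f$
$\left(29956 + \frac{1}{-4304}\right) \left(K{\left(195 \right)} - 33829\right) = \left(29956 + \frac{1}{-4304}\right) \left(\left(2 + 195\right) - 33829\right) = \left(29956 - \frac{1}{4304}\right) \left(197 - 33829\right) = \frac{128930623}{4304} \left(-33632\right) = - \frac{271012169546}{269}$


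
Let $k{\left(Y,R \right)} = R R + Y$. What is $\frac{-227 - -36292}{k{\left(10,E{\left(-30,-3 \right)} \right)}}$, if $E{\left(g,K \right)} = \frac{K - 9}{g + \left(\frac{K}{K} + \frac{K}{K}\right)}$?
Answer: $\frac{1767185}{499} \approx 3541.5$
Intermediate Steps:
$E{\left(g,K \right)} = \frac{-9 + K}{2 + g}$ ($E{\left(g,K \right)} = \frac{-9 + K}{g + \left(1 + 1\right)} = \frac{-9 + K}{g + 2} = \frac{-9 + K}{2 + g}$)
$k{\left(Y,R \right)} = Y + R^{2}$ ($k{\left(Y,R \right)} = R^{2} + Y = Y + R^{2}$)
$\frac{-227 - -36292}{k{\left(10,E{\left(-30,-3 \right)} \right)}} = \frac{-227 - -36292}{10 + \left(\frac{-9 - 3}{2 - 30}\right)^{2}} = \frac{-227 + 36292}{10 + \left(\frac{1}{-28} \left(-12\right)\right)^{2}} = \frac{36065}{10 + \left(\left(- \frac{1}{28}\right) \left(-12\right)\right)^{2}} = \frac{36065}{10 + \left(\frac{3}{7}\right)^{2}} = \frac{36065}{10 + \frac{9}{49}} = \frac{36065}{\frac{499}{49}} = 36065 \cdot \frac{49}{499} = \frac{1767185}{499}$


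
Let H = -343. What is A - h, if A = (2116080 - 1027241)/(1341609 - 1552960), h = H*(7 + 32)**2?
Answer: 110261361914/211351 ≈ 5.2170e+5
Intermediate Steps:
h = -521703 (h = -343*(7 + 32)**2 = -343*39**2 = -343*1521 = -521703)
A = -1088839/211351 (A = 1088839/(-211351) = 1088839*(-1/211351) = -1088839/211351 ≈ -5.1518)
A - h = -1088839/211351 - 1*(-521703) = -1088839/211351 + 521703 = 110261361914/211351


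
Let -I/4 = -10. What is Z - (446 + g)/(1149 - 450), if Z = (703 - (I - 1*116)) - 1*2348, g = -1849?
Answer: -1095328/699 ≈ -1567.0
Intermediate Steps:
I = 40 (I = -4*(-10) = 40)
Z = -1569 (Z = (703 - (40 - 1*116)) - 1*2348 = (703 - (40 - 116)) - 2348 = (703 - 1*(-76)) - 2348 = (703 + 76) - 2348 = 779 - 2348 = -1569)
Z - (446 + g)/(1149 - 450) = -1569 - (446 - 1849)/(1149 - 450) = -1569 - (-1403)/699 = -1569 - 1*(-1403/699) = -1569 + 1403/699 = -1095328/699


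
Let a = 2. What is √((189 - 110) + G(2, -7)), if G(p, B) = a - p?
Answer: √79 ≈ 8.8882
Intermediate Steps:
G(p, B) = 2 - p
√((189 - 110) + G(2, -7)) = √((189 - 110) + (2 - 1*2)) = √(79 + (2 - 2)) = √(79 + 0) = √79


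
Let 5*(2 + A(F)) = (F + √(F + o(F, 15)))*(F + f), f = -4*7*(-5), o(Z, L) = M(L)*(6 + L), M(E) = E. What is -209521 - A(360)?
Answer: -245519 - 1500*√3 ≈ -2.4812e+5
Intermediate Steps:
o(Z, L) = L*(6 + L)
f = 140 (f = -28*(-5) = 140)
A(F) = -2 + (140 + F)*(F + √(315 + F))/5 (A(F) = -2 + ((F + √(F + 15*(6 + 15)))*(F + 140))/5 = -2 + ((F + √(F + 15*21))*(140 + F))/5 = -2 + ((F + √(F + 315))*(140 + F))/5 = -2 + ((F + √(315 + F))*(140 + F))/5 = -2 + ((140 + F)*(F + √(315 + F)))/5 = -2 + (140 + F)*(F + √(315 + F))/5)
-209521 - A(360) = -209521 - (-2 + 28*360 + 28*√(315 + 360) + (⅕)*360² + (⅕)*360*√(315 + 360)) = -209521 - (-2 + 10080 + 28*√675 + (⅕)*129600 + (⅕)*360*√675) = -209521 - (-2 + 10080 + 28*(15*√3) + 25920 + (⅕)*360*(15*√3)) = -209521 - (-2 + 10080 + 420*√3 + 25920 + 1080*√3) = -209521 - (35998 + 1500*√3) = -209521 + (-35998 - 1500*√3) = -245519 - 1500*√3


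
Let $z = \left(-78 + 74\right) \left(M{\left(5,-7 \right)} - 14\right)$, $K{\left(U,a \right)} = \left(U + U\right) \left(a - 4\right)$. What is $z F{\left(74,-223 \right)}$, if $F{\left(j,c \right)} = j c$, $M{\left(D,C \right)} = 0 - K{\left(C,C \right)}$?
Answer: $-11089344$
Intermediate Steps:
$K{\left(U,a \right)} = 2 U \left(-4 + a\right)$
$M{\left(D,C \right)} = - 2 C \left(-4 + C\right)$ ($M{\left(D,C \right)} = 0 - 2 C \left(-4 + C\right) = - 2 C \left(-4 + C\right)$)
$F{\left(j,c \right)} = c j$
$z = 672$ ($z = \left(-78 + 74\right) \left(2 \left(-7\right) \left(4 - -7\right) - 14\right) = - 4 \left(2 \left(-7\right) \left(4 + 7\right) - 14\right) = - 4 \left(2 \left(-7\right) 11 - 14\right) = - 4 \left(-154 - 14\right) = \left(-4\right) \left(-168\right) = 672$)
$z F{\left(74,-223 \right)} = 672 \left(\left(-223\right) 74\right) = 672 \left(-16502\right) = -11089344$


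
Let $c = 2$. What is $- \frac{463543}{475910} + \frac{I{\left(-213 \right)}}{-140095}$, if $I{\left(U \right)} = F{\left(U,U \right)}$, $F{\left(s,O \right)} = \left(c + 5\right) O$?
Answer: $- \frac{2569218991}{2666904458} \approx -0.96337$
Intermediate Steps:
$F{\left(s,O \right)} = 7 O$ ($F{\left(s,O \right)} = \left(2 + 5\right) O = 7 O$)
$I{\left(U \right)} = 7 U$
$- \frac{463543}{475910} + \frac{I{\left(-213 \right)}}{-140095} = - \frac{463543}{475910} + \frac{7 \left(-213\right)}{-140095} = \left(-463543\right) \frac{1}{475910} - - \frac{1491}{140095} = - \frac{463543}{475910} + \frac{1491}{140095} = - \frac{2569218991}{2666904458}$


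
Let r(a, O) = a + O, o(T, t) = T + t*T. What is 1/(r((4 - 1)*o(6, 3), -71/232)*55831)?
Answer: 232/928637023 ≈ 2.4983e-7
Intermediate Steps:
o(T, t) = T + T*t
r(a, O) = O + a
1/(r((4 - 1)*o(6, 3), -71/232)*55831) = 1/(-71/232 + (4 - 1)*(6*(1 + 3))*55831) = (1/55831)/(-71*1/232 + 3*(6*4)) = (1/55831)/(-71/232 + 3*24) = (1/55831)/(-71/232 + 72) = (1/55831)/(16633/232) = (232/16633)*(1/55831) = 232/928637023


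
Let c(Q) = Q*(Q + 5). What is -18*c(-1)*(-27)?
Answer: -1944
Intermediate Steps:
c(Q) = Q*(5 + Q)
-18*c(-1)*(-27) = -(-18)*(5 - 1)*(-27) = -(-18)*4*(-27) = -18*(-4)*(-27) = 72*(-27) = -1944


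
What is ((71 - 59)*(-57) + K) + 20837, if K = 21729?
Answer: 41882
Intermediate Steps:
((71 - 59)*(-57) + K) + 20837 = ((71 - 59)*(-57) + 21729) + 20837 = (12*(-57) + 21729) + 20837 = (-684 + 21729) + 20837 = 21045 + 20837 = 41882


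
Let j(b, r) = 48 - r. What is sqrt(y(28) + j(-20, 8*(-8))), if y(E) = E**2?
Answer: 8*sqrt(14) ≈ 29.933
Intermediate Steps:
sqrt(y(28) + j(-20, 8*(-8))) = sqrt(28**2 + (48 - 8*(-8))) = sqrt(784 + (48 - 1*(-64))) = sqrt(784 + (48 + 64)) = sqrt(784 + 112) = sqrt(896) = 8*sqrt(14)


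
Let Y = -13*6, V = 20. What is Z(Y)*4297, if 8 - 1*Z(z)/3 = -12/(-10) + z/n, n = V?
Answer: 1379337/10 ≈ 1.3793e+5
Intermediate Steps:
Y = -78
n = 20
Z(z) = 102/5 - 3*z/20 (Z(z) = 24 - 3*(-12/(-10) + z/20) = 24 - 3*(-12*(-1/10) + z*(1/20)) = 24 - 3*(6/5 + z/20) = 24 + (-18/5 - 3*z/20) = 102/5 - 3*z/20)
Z(Y)*4297 = (102/5 - 3/20*(-78))*4297 = (102/5 + 117/10)*4297 = (321/10)*4297 = 1379337/10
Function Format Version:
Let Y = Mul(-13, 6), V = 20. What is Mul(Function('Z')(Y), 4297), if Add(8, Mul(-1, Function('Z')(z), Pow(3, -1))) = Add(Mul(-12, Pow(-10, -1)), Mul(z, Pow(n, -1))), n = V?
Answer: Rational(1379337, 10) ≈ 1.3793e+5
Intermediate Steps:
Y = -78
n = 20
Function('Z')(z) = Add(Rational(102, 5), Mul(Rational(-3, 20), z)) (Function('Z')(z) = Add(24, Mul(-3, Add(Mul(-12, Pow(-10, -1)), Mul(z, Pow(20, -1))))) = Add(24, Mul(-3, Add(Mul(-12, Rational(-1, 10)), Mul(z, Rational(1, 20))))) = Add(24, Mul(-3, Add(Rational(6, 5), Mul(Rational(1, 20), z)))) = Add(24, Add(Rational(-18, 5), Mul(Rational(-3, 20), z))) = Add(Rational(102, 5), Mul(Rational(-3, 20), z)))
Mul(Function('Z')(Y), 4297) = Mul(Add(Rational(102, 5), Mul(Rational(-3, 20), -78)), 4297) = Mul(Add(Rational(102, 5), Rational(117, 10)), 4297) = Mul(Rational(321, 10), 4297) = Rational(1379337, 10)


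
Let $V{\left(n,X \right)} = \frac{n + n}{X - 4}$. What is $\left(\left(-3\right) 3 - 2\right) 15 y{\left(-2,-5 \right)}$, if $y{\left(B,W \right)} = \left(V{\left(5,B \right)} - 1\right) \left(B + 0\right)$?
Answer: $-880$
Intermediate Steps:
$V{\left(n,X \right)} = \frac{2 n}{-4 + X}$
$y{\left(B,W \right)} = B \left(-1 + \frac{10}{-4 + B}\right)$ ($y{\left(B,W \right)} = \left(2 \cdot 5 \frac{1}{-4 + B} - 1\right) \left(B + 0\right) = \left(\frac{10}{-4 + B} - 1\right) B = \left(-1 + \frac{10}{-4 + B}\right) B = B \left(-1 + \frac{10}{-4 + B}\right)$)
$\left(\left(-3\right) 3 - 2\right) 15 y{\left(-2,-5 \right)} = \left(\left(-3\right) 3 - 2\right) 15 \left(- \frac{2 \left(14 - -2\right)}{-4 - 2}\right) = \left(-9 - 2\right) 15 \left(- \frac{2 \left(14 + 2\right)}{-6}\right) = \left(-11\right) 15 \left(\left(-2\right) \left(- \frac{1}{6}\right) 16\right) = \left(-165\right) \frac{16}{3} = -880$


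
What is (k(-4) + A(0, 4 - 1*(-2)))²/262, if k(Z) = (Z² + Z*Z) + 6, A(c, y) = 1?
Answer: 1521/262 ≈ 5.8053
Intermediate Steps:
k(Z) = 6 + 2*Z² (k(Z) = (Z² + Z²) + 6 = 2*Z² + 6 = 6 + 2*Z²)
(k(-4) + A(0, 4 - 1*(-2)))²/262 = ((6 + 2*(-4)²) + 1)²/262 = ((6 + 2*16) + 1)²*(1/262) = ((6 + 32) + 1)²*(1/262) = (38 + 1)²*(1/262) = 39²*(1/262) = 1521*(1/262) = 1521/262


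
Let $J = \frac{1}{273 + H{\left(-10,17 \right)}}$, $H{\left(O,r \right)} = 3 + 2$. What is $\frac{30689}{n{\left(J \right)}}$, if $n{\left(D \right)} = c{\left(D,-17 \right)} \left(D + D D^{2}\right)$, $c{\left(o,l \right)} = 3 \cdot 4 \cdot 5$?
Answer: $\frac{164837922982}{1159275} \approx 1.4219 \cdot 10^{5}$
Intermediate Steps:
$H{\left(O,r \right)} = 5$
$c{\left(o,l \right)} = 60$ ($c{\left(o,l \right)} = 12 \cdot 5 = 60$)
$J = \frac{1}{278}$ ($J = \frac{1}{273 + 5} = \frac{1}{278} \approx 0.0035971$)
$n{\left(D \right)} = 60 D + 60 D^{3}$ ($n{\left(D \right)} = 60 \left(D + D D^{2}\right) = 60 \left(D + D^{3}\right) = 60 D + 60 D^{3}$)
$\frac{30689}{n{\left(J \right)}} = \frac{30689}{60 \cdot \frac{1}{278} \left(1 + \left(\frac{1}{278}\right)^{2}\right)} = \frac{30689}{60 \cdot \frac{1}{278} \left(1 + \frac{1}{77284}\right)} = \frac{30689}{60 \cdot \frac{1}{278} \cdot \frac{77285}{77284}} = \frac{30689}{\frac{1159275}{5371238}} = 30689 \cdot \frac{5371238}{1159275} = \frac{164837922982}{1159275}$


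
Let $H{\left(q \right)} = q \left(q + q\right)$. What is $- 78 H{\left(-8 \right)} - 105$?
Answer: $-10089$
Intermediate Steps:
$H{\left(q \right)} = 2 q^{2}$ ($H{\left(q \right)} = q 2 q = 2 q^{2}$)
$- 78 H{\left(-8 \right)} - 105 = - 78 \cdot 2 \left(-8\right)^{2} - 105 = - 78 \cdot 2 \cdot 64 - 105 = \left(-78\right) 128 - 105 = -9984 - 105 = -10089$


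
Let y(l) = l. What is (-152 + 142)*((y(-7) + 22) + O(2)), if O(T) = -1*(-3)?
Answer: -180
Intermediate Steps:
O(T) = 3
(-152 + 142)*((y(-7) + 22) + O(2)) = (-152 + 142)*((-7 + 22) + 3) = -10*(15 + 3) = -10*18 = -180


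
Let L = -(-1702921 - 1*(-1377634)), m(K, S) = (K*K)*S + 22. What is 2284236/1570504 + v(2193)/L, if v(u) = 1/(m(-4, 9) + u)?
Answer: 438203285005573/301282359308658 ≈ 1.4545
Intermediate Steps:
m(K, S) = 22 + S*K**2 (m(K, S) = K**2*S + 22 = S*K**2 + 22 = 22 + S*K**2)
v(u) = 1/(166 + u) (v(u) = 1/((22 + 9*(-4)**2) + u) = 1/((22 + 9*16) + u) = 1/((22 + 144) + u) = 1/(166 + u))
L = 325287 (L = -(-1702921 + 1377634) = -1*(-325287) = 325287)
2284236/1570504 + v(2193)/L = 2284236/1570504 + 1/((166 + 2193)*325287) = 2284236*(1/1570504) + (1/325287)/2359 = 571059/392626 + (1/2359)*(1/325287) = 571059/392626 + 1/767352033 = 438203285005573/301282359308658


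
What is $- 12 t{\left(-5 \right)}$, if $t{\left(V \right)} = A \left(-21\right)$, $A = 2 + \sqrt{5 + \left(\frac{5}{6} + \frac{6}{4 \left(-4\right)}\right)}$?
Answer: $504 + 21 \sqrt{786} \approx 1092.8$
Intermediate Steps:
$A = 2 + \frac{\sqrt{786}}{12}$ ($A = 2 + \sqrt{5 + \left(5 \cdot \frac{1}{6} + \frac{6}{-16}\right)} = 2 + \sqrt{5 + \left(\frac{5}{6} + 6 \left(- \frac{1}{16}\right)\right)} = 2 + \sqrt{5 + \left(\frac{5}{6} - \frac{3}{8}\right)} = 2 + \sqrt{5 + \frac{11}{24}} = 2 + \sqrt{\frac{131}{24}} = 2 + \frac{\sqrt{786}}{12} \approx 4.3363$)
$t{\left(V \right)} = -42 - \frac{7 \sqrt{786}}{4}$ ($t{\left(V \right)} = \left(2 + \frac{\sqrt{786}}{12}\right) \left(-21\right) = -42 - \frac{7 \sqrt{786}}{4}$)
$- 12 t{\left(-5 \right)} = - 12 \left(-42 - \frac{7 \sqrt{786}}{4}\right) = 504 + 21 \sqrt{786}$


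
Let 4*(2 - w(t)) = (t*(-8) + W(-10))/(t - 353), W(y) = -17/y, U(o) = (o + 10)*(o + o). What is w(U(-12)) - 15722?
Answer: -191787823/12200 ≈ -15720.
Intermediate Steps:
U(o) = 2*o*(10 + o) (U(o) = (10 + o)*(2*o) = 2*o*(10 + o))
w(t) = 2 - (17/10 - 8*t)/(4*(-353 + t)) (w(t) = 2 - (t*(-8) - 17/(-10))/(4*(t - 353)) = 2 - (-8*t - 17*(-⅒))/(4*(-353 + t)) = 2 - (-8*t + 17/10)/(4*(-353 + t)) = 2 - (17/10 - 8*t)/(4*(-353 + t)))
w(U(-12)) - 15722 = (-28257 + 160*(2*(-12)*(10 - 12)))/(40*(-353 + 2*(-12)*(10 - 12))) - 15722 = (-28257 + 160*(2*(-12)*(-2)))/(40*(-353 + 2*(-12)*(-2))) - 15722 = (-28257 + 160*48)/(40*(-353 + 48)) - 15722 = (1/40)*(-28257 + 7680)/(-305) - 15722 = (1/40)*(-1/305)*(-20577) - 15722 = 20577/12200 - 15722 = -191787823/12200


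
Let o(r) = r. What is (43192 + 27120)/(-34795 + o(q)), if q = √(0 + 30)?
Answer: -489301208/242138399 - 70312*√30/1210691995 ≈ -2.0211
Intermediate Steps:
q = √30 ≈ 5.4772
(43192 + 27120)/(-34795 + o(q)) = (43192 + 27120)/(-34795 + √30) = 70312/(-34795 + √30)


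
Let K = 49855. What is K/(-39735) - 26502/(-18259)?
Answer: 28550905/145104273 ≈ 0.19676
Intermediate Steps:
K/(-39735) - 26502/(-18259) = 49855/(-39735) - 26502/(-18259) = 49855*(-1/39735) - 26502*(-1/18259) = -9971/7947 + 26502/18259 = 28550905/145104273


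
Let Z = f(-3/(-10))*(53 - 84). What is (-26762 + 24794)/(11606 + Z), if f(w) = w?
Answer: -19680/115967 ≈ -0.16970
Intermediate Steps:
Z = -93/10 (Z = (-3/(-10))*(53 - 84) = -3*(-1/10)*(-31) = (3/10)*(-31) = -93/10 ≈ -9.3000)
(-26762 + 24794)/(11606 + Z) = (-26762 + 24794)/(11606 - 93/10) = -1968/115967/10 = -1968*10/115967 = -19680/115967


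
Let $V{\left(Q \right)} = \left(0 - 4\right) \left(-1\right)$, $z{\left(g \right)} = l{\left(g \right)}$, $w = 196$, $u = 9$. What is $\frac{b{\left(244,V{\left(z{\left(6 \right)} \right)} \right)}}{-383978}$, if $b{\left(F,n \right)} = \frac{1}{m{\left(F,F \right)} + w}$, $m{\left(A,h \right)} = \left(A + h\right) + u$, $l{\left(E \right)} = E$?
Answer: $- \frac{1}{266096754} \approx -3.758 \cdot 10^{-9}$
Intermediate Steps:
$m{\left(A,h \right)} = 9 + A + h$ ($m{\left(A,h \right)} = \left(A + h\right) + 9 = 9 + A + h$)
$z{\left(g \right)} = g$
$V{\left(Q \right)} = 4$ ($V{\left(Q \right)} = \left(-4\right) \left(-1\right) = 4$)
$b{\left(F,n \right)} = \frac{1}{205 + 2 F}$ ($b{\left(F,n \right)} = \frac{1}{\left(9 + F + F\right) + 196} = \frac{1}{\left(9 + 2 F\right) + 196} = \frac{1}{205 + 2 F}$)
$\frac{b{\left(244,V{\left(z{\left(6 \right)} \right)} \right)}}{-383978} = \frac{1}{\left(205 + 2 \cdot 244\right) \left(-383978\right)} = \frac{1}{205 + 488} \left(- \frac{1}{383978}\right) = \frac{1}{693} \left(- \frac{1}{383978}\right) = - \frac{1}{266096754}$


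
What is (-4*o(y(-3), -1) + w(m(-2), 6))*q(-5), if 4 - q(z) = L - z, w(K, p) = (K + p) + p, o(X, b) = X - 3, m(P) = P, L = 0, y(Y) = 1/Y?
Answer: -70/3 ≈ -23.333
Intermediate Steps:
y(Y) = 1/Y
o(X, b) = -3 + X
w(K, p) = K + 2*p
q(z) = 4 + z (q(z) = 4 - (0 - z) = 4 - (-1)*z = 4 + z)
(-4*o(y(-3), -1) + w(m(-2), 6))*q(-5) = (-4*(-3 + 1/(-3)) + (-2 + 2*6))*(4 - 5) = (-4*(-3 - ⅓) + (-2 + 12))*(-1) = (-4*(-10/3) + 10)*(-1) = (40/3 + 10)*(-1) = (70/3)*(-1) = -70/3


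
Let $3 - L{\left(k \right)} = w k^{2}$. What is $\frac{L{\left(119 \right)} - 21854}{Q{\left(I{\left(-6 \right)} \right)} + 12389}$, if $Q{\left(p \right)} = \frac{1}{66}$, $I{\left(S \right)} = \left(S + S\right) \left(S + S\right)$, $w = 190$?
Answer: $- \frac{179021106}{817675} \approx -218.94$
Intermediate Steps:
$L{\left(k \right)} = 3 - 190 k^{2}$
$I{\left(S \right)} = 4 S^{2}$ ($I{\left(S \right)} = 2 S 2 S = 4 S^{2}$)
$Q{\left(p \right)} = \frac{1}{66}$
$\frac{L{\left(119 \right)} - 21854}{Q{\left(I{\left(-6 \right)} \right)} + 12389} = \frac{\left(3 - 190 \cdot 119^{2}\right) - 21854}{\frac{1}{66} + 12389} = \frac{\left(3 - 2690590\right) - 21854}{\frac{817675}{66}} = \left(\left(3 - 2690590\right) - 21854\right) \frac{66}{817675} = \left(-2690587 - 21854\right) \frac{66}{817675} = \left(-2712441\right) \frac{66}{817675} = - \frac{179021106}{817675}$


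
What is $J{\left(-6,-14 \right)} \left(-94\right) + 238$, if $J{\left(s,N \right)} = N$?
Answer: $1554$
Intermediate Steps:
$J{\left(-6,-14 \right)} \left(-94\right) + 238 = \left(-14\right) \left(-94\right) + 238 = 1316 + 238 = 1554$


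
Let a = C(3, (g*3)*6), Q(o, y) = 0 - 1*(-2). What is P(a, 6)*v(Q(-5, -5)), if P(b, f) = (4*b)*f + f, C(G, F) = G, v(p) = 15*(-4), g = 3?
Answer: -4680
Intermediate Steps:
Q(o, y) = 2 (Q(o, y) = 0 + 2 = 2)
v(p) = -60
a = 3
P(b, f) = f + 4*b*f (P(b, f) = 4*b*f + f = f + 4*b*f)
P(a, 6)*v(Q(-5, -5)) = (6*(1 + 4*3))*(-60) = (6*(1 + 12))*(-60) = (6*13)*(-60) = 78*(-60) = -4680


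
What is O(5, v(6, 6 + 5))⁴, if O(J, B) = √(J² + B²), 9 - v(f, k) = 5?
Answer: 1681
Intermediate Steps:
v(f, k) = 4 (v(f, k) = 9 - 1*5 = 9 - 5 = 4)
O(J, B) = √(B² + J²)
O(5, v(6, 6 + 5))⁴ = (√(4² + 5²))⁴ = (√(16 + 25))⁴ = (√41)⁴ = 1681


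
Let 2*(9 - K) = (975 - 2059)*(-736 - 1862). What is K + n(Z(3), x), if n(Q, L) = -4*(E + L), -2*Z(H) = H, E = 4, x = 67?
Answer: -1408391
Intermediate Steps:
Z(H) = -H/2
n(Q, L) = -16 - 4*L (n(Q, L) = -4*(4 + L) = -16 - 4*L)
K = -1408107 (K = 9 - (975 - 2059)*(-736 - 1862)/2 = 9 - (-542)*(-2598) = 9 - ½*2816232 = 9 - 1408116 = -1408107)
K + n(Z(3), x) = -1408107 + (-16 - 4*67) = -1408107 + (-16 - 268) = -1408107 - 284 = -1408391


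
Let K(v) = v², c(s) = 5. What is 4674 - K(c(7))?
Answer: 4649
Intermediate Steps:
4674 - K(c(7)) = 4674 - 1*5² = 4674 - 1*25 = 4674 - 25 = 4649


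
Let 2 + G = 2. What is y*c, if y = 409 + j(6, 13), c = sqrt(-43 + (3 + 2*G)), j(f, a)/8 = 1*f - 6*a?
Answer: -334*I*sqrt(10) ≈ -1056.2*I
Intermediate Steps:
G = 0 (G = -2 + 2 = 0)
j(f, a) = -48*a + 8*f (j(f, a) = 8*(1*f - 6*a) = 8*(f - 6*a) = -48*a + 8*f)
c = 2*I*sqrt(10) (c = sqrt(-43 + (3 + 2*0)) = sqrt(-43 + (3 + 0)) = sqrt(-43 + 3) = sqrt(-40) = 2*I*sqrt(10) ≈ 6.3246*I)
y = -167 (y = 409 + (-48*13 + 8*6) = 409 + (-624 + 48) = 409 - 576 = -167)
y*c = -334*I*sqrt(10)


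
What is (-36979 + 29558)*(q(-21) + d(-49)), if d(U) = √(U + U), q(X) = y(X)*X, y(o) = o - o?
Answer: -51947*I*√2 ≈ -73464.0*I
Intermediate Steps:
y(o) = 0
q(X) = 0 (q(X) = 0*X = 0)
d(U) = √2*√U (d(U) = √(2*U) = √2*√U)
(-36979 + 29558)*(q(-21) + d(-49)) = (-36979 + 29558)*(0 + √2*√(-49)) = -7421*(0 + √2*(7*I)) = -7421*(0 + 7*I*√2) = -51947*I*√2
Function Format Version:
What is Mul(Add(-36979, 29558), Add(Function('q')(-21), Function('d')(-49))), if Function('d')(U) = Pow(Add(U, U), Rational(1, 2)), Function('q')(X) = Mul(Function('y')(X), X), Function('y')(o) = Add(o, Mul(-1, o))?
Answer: Mul(-51947, I, Pow(2, Rational(1, 2))) ≈ Mul(-73464., I)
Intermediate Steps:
Function('y')(o) = 0
Function('q')(X) = 0 (Function('q')(X) = Mul(0, X) = 0)
Function('d')(U) = Mul(Pow(2, Rational(1, 2)), Pow(U, Rational(1, 2))) (Function('d')(U) = Pow(Mul(2, U), Rational(1, 2)) = Mul(Pow(2, Rational(1, 2)), Pow(U, Rational(1, 2))))
Mul(Add(-36979, 29558), Add(Function('q')(-21), Function('d')(-49))) = Mul(Add(-36979, 29558), Add(0, Mul(Pow(2, Rational(1, 2)), Pow(-49, Rational(1, 2))))) = Mul(-7421, Add(0, Mul(Pow(2, Rational(1, 2)), Mul(7, I)))) = Mul(-7421, Add(0, Mul(7, I, Pow(2, Rational(1, 2))))) = Mul(-7421, Mul(7, I, Pow(2, Rational(1, 2)))) = Mul(-51947, I, Pow(2, Rational(1, 2)))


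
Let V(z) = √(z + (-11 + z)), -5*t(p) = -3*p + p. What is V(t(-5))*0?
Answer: 0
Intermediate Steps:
t(p) = 2*p/5 (t(p) = -(-3*p + p)/5 = -(-2)*p/5 = 2*p/5)
V(z) = √(-11 + 2*z)
V(t(-5))*0 = √(-11 + 2*((⅖)*(-5)))*0 = √(-11 + 2*(-2))*0 = √(-11 - 4)*0 = √(-15)*0 = (I*√15)*0 = 0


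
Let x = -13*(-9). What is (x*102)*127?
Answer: 1515618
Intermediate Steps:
x = 117
(x*102)*127 = (117*102)*127 = 11934*127 = 1515618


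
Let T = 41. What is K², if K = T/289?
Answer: 1681/83521 ≈ 0.020127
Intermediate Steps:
K = 41/289 ≈ 0.14187
K² = (41/289)² = 1681/83521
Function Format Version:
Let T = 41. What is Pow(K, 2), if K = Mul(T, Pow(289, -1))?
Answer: Rational(1681, 83521) ≈ 0.020127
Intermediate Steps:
K = Rational(41, 289) (K = Mul(41, Pow(289, -1)) = Mul(41, Rational(1, 289)) = Rational(41, 289) ≈ 0.14187)
Pow(K, 2) = Pow(Rational(41, 289), 2) = Rational(1681, 83521)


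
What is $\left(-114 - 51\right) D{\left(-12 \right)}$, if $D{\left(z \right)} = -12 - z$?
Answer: $0$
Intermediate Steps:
$\left(-114 - 51\right) D{\left(-12 \right)} = \left(-114 - 51\right) \left(-12 - -12\right) = - 165 \left(-12 + 12\right) = \left(-165\right) 0 = 0$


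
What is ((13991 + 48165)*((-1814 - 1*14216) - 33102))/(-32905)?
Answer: 3053848592/32905 ≈ 92808.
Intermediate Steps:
((13991 + 48165)*((-1814 - 1*14216) - 33102))/(-32905) = (62156*((-1814 - 14216) - 33102))*(-1/32905) = (62156*(-16030 - 33102))*(-1/32905) = (62156*(-49132))*(-1/32905) = -3053848592*(-1/32905) = 3053848592/32905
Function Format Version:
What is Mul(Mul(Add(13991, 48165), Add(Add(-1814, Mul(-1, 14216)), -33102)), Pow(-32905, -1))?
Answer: Rational(3053848592, 32905) ≈ 92808.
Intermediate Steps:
Mul(Mul(Add(13991, 48165), Add(Add(-1814, Mul(-1, 14216)), -33102)), Pow(-32905, -1)) = Mul(Mul(62156, Add(Add(-1814, -14216), -33102)), Rational(-1, 32905)) = Mul(Mul(62156, Add(-16030, -33102)), Rational(-1, 32905)) = Mul(Mul(62156, -49132), Rational(-1, 32905)) = Mul(-3053848592, Rational(-1, 32905)) = Rational(3053848592, 32905)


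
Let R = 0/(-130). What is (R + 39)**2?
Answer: 1521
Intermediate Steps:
R = 0 (R = 0*(-1/130) = 0)
(R + 39)**2 = (0 + 39)**2 = 39**2 = 1521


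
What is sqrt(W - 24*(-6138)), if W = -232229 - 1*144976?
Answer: I*sqrt(229893) ≈ 479.47*I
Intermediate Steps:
W = -377205 (W = -232229 - 144976 = -377205)
sqrt(W - 24*(-6138)) = sqrt(-377205 - 24*(-6138)) = sqrt(-377205 + 147312) = sqrt(-229893) = I*sqrt(229893)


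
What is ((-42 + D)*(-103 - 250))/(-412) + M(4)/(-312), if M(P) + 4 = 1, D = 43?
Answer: 9281/10712 ≈ 0.86641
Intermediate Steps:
M(P) = -3 (M(P) = -4 + 1 = -3)
((-42 + D)*(-103 - 250))/(-412) + M(4)/(-312) = ((-42 + 43)*(-103 - 250))/(-412) - 3/(-312) = (1*(-353))*(-1/412) - 3*(-1/312) = -353*(-1/412) + 1/104 = 353/412 + 1/104 = 9281/10712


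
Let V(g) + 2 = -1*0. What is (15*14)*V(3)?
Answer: -420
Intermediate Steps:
V(g) = -2 (V(g) = -2 - 1*0 = -2 + 0 = -2)
(15*14)*V(3) = (15*14)*(-2) = 210*(-2) = -420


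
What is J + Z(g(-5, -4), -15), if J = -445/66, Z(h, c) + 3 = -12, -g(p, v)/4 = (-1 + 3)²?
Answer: -1435/66 ≈ -21.742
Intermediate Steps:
g(p, v) = -16 (g(p, v) = -4*(-1 + 3)² = -4*2² = -4*4 = -16)
Z(h, c) = -15 (Z(h, c) = -3 - 12 = -15)
J = -445/66 (J = -445*1/66 = -445/66 ≈ -6.7424)
J + Z(g(-5, -4), -15) = -445/66 - 15 = -1435/66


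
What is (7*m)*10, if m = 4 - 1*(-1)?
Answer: 350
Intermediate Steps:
m = 5 (m = 4 + 1 = 5)
(7*m)*10 = (7*5)*10 = 35*10 = 350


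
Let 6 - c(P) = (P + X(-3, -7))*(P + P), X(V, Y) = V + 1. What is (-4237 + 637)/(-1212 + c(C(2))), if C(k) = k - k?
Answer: 200/67 ≈ 2.9851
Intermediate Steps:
C(k) = 0
X(V, Y) = 1 + V
c(P) = 6 - 2*P*(-2 + P) (c(P) = 6 - (P + (1 - 3))*(P + P) = 6 - (P - 2)*2*P = 6 - (-2 + P)*2*P = 6 - 2*P*(-2 + P))
(-4237 + 637)/(-1212 + c(C(2))) = (-4237 + 637)/(-1212 + (6 - 2*0² + 4*0)) = -3600/(-1212 + (6 - 2*0 + 0)) = -3600/(-1212 + (6 + 0 + 0)) = -3600/(-1212 + 6) = -3600/(-1206) = -3600*(-1/1206) = 200/67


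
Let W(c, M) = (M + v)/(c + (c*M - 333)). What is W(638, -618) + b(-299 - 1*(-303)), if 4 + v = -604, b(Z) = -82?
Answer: -32305052/393979 ≈ -81.997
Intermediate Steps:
v = -608 (v = -4 - 604 = -608)
W(c, M) = (-608 + M)/(-333 + c + M*c) (W(c, M) = (M - 608)/(c + (c*M - 333)) = (-608 + M)/(c + (M*c - 333)) = (-608 + M)/(c + (-333 + M*c)) = (-608 + M)/(-333 + c + M*c))
W(638, -618) + b(-299 - 1*(-303)) = (-608 - 618)/(-333 + 638 - 618*638) - 82 = -1226/(-333 + 638 - 394284) - 82 = -1226/(-393979) - 82 = -1/393979*(-1226) - 82 = 1226/393979 - 82 = -32305052/393979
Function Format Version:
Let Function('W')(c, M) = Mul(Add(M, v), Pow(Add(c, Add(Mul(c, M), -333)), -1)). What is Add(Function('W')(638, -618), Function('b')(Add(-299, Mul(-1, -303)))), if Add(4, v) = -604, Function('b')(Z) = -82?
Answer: Rational(-32305052, 393979) ≈ -81.997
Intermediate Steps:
v = -608 (v = Add(-4, -604) = -608)
Function('W')(c, M) = Mul(Pow(Add(-333, c, Mul(M, c)), -1), Add(-608, M)) (Function('W')(c, M) = Mul(Add(M, -608), Pow(Add(c, Add(Mul(c, M), -333)), -1)) = Mul(Add(-608, M), Pow(Add(c, Add(Mul(M, c), -333)), -1)) = Mul(Add(-608, M), Pow(Add(c, Add(-333, Mul(M, c))), -1)) = Mul(Add(-608, M), Pow(Add(-333, c, Mul(M, c)), -1)) = Mul(Pow(Add(-333, c, Mul(M, c)), -1), Add(-608, M)))
Add(Function('W')(638, -618), Function('b')(Add(-299, Mul(-1, -303)))) = Add(Mul(Pow(Add(-333, 638, Mul(-618, 638)), -1), Add(-608, -618)), -82) = Add(Mul(Pow(Add(-333, 638, -394284), -1), -1226), -82) = Add(Mul(Pow(-393979, -1), -1226), -82) = Add(Mul(Rational(-1, 393979), -1226), -82) = Add(Rational(1226, 393979), -82) = Rational(-32305052, 393979)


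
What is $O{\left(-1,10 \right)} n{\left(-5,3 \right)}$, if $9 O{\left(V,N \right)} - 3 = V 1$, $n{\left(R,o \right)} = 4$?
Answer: $\frac{8}{9} \approx 0.88889$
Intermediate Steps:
$O{\left(V,N \right)} = \frac{1}{3} + \frac{V}{9}$ ($O{\left(V,N \right)} = \frac{1}{3} + \frac{V 1}{9} = \frac{1}{3} + \frac{V}{9}$)
$O{\left(-1,10 \right)} n{\left(-5,3 \right)} = \left(\frac{1}{3} + \frac{1}{9} \left(-1\right)\right) 4 = \left(\frac{1}{3} - \frac{1}{9}\right) 4 = \frac{2}{9} \cdot 4 = \frac{8}{9}$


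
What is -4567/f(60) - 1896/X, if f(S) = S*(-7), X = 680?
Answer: 57731/7140 ≈ 8.0856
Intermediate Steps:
f(S) = -7*S
-4567/f(60) - 1896/X = -4567/((-7*60)) - 1896/680 = -4567/(-420) - 1896*1/680 = -4567*(-1/420) - 237/85 = 4567/420 - 237/85 = 57731/7140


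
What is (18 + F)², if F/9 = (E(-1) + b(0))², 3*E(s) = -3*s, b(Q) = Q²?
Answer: 729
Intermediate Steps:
E(s) = -s (E(s) = (-3*s)/3 = -s)
F = 9 (F = 9*(-1*(-1) + 0²)² = 9*(1 + 0)² = 9*1² = 9*1 = 9)
(18 + F)² = (18 + 9)² = 27² = 729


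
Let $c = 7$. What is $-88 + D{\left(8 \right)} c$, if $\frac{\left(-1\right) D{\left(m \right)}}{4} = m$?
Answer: $-312$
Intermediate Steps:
$D{\left(m \right)} = - 4 m$
$-88 + D{\left(8 \right)} c = -88 + \left(-4\right) 8 \cdot 7 = -88 - 224 = -312$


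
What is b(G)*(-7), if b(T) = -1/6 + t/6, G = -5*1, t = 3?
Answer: -7/3 ≈ -2.3333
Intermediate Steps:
G = -5
b(T) = 1/3 (b(T) = -1/6 + 3/6 = -1*1/6 + 3*(1/6) = -1/6 + 1/2 = 1/3)
b(G)*(-7) = (1/3)*(-7) = -7/3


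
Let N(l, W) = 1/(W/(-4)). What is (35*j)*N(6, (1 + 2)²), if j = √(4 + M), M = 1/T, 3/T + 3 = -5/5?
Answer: -280*√6/27 ≈ -25.402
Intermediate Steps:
N(l, W) = -4/W (N(l, W) = 1/(W*(-¼)) = 1/(-W/4) = -4/W)
T = -¾ (T = 3/(-3 - 5/5) = 3/(-3 - 5*⅕) = 3/(-3 - 1) = 3/(-4) = 3*(-¼) = -¾ ≈ -0.75000)
M = -4/3 (M = 1/(-¾) = -4/3 ≈ -1.3333)
j = 2*√6/3 (j = √(4 - 4/3) = √(8/3) = 2*√6/3 ≈ 1.6330)
(35*j)*N(6, (1 + 2)²) = (35*(2*√6/3))*(-4/(1 + 2)²) = (70*√6/3)*(-4/(3²)) = (70*√6/3)*(-4/9) = -280*√6/27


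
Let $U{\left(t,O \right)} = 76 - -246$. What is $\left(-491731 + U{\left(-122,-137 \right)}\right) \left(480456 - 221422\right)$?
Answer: $-127291638906$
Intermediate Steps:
$U{\left(t,O \right)} = 322$ ($U{\left(t,O \right)} = 76 + 246 = 322$)
$\left(-491731 + U{\left(-122,-137 \right)}\right) \left(480456 - 221422\right) = \left(-491731 + 322\right) \left(480456 - 221422\right) = \left(-491409\right) 259034 = -127291638906$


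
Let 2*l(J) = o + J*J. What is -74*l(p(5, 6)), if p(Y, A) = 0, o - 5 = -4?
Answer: -37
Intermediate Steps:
o = 1 (o = 5 - 4 = 1)
l(J) = ½ + J²/2 (l(J) = (1 + J*J)/2 = (1 + J²)/2 = ½ + J²/2)
-74*l(p(5, 6)) = -74*(½ + (½)*0²) = -74*(½ + (½)*0) = -74*(½ + 0) = -74*½ = -37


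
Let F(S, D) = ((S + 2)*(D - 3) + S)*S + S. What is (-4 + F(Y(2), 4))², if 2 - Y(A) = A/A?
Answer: 1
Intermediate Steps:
Y(A) = 1 (Y(A) = 2 - A/A = 2 - 1*1 = 2 - 1 = 1)
F(S, D) = S + S*(S + (-3 + D)*(2 + S)) (F(S, D) = ((2 + S)*(-3 + D) + S)*S + S = ((-3 + D)*(2 + S) + S)*S + S = (S + (-3 + D)*(2 + S))*S + S = S*(S + (-3 + D)*(2 + S)) + S = S + S*(S + (-3 + D)*(2 + S)))
(-4 + F(Y(2), 4))² = (-4 + 1*(-5 - 2*1 + 2*4 + 4*1))² = (-4 + 1*(-5 - 2 + 8 + 4))² = (-4 + 1*5)² = (-4 + 5)² = 1² = 1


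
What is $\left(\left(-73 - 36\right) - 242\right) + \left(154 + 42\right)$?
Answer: $-155$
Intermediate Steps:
$\left(\left(-73 - 36\right) - 242\right) + \left(154 + 42\right) = \left(\left(-73 - 36\right) - 242\right) + 196 = \left(-109 - 242\right) + 196 = -351 + 196 = -155$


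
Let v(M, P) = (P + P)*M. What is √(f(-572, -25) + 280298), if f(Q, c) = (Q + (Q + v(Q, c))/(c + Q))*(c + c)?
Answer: √110930663082/597 ≈ 557.89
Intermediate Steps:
v(M, P) = 2*M*P (v(M, P) = (2*P)*M = 2*M*P)
f(Q, c) = 2*c*(Q + (Q + 2*Q*c)/(Q + c)) (f(Q, c) = (Q + (Q + 2*Q*c)/(c + Q))*(c + c) = (Q + (Q + 2*Q*c)/(Q + c))*(2*c) = 2*c*(Q + (Q + 2*Q*c)/(Q + c)))
√(f(-572, -25) + 280298) = √(2*(-572)*(-25)*(1 - 572 + 3*(-25))/(-572 - 25) + 280298) = √(2*(-572)*(-25)*(1 - 572 - 75)/(-597) + 280298) = √(2*(-572)*(-25)*(-1/597)*(-646) + 280298) = √(18475600/597 + 280298) = √(185813506/597) = √110930663082/597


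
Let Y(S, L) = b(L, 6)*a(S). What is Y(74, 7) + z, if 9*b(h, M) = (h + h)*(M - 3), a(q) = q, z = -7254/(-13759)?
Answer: 14276086/41277 ≈ 345.86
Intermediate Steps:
z = 7254/13759 (z = -7254*(-1/13759) = 7254/13759 ≈ 0.52722)
b(h, M) = 2*h*(-3 + M)/9 (b(h, M) = ((h + h)*(M - 3))/9 = ((2*h)*(-3 + M))/9 = (2*h*(-3 + M))/9 = 2*h*(-3 + M)/9)
Y(S, L) = 2*L*S/3 (Y(S, L) = (2*L*(-3 + 6)/9)*S = ((2/9)*L*3)*S = (2*L/3)*S = 2*L*S/3)
Y(74, 7) + z = (2/3)*7*74 + 7254/13759 = 1036/3 + 7254/13759 = 14276086/41277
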